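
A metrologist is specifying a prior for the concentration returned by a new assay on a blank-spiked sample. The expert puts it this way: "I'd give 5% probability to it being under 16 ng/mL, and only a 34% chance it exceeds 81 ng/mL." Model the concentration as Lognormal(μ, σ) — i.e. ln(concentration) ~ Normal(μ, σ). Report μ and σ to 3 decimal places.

μ ≈ 4.069, σ ≈ 0.788

If T ~ Lognormal(μ,σ) then ln T ~ Normal(μ,σ), so the p-quantile of ln T is μ + z_p·σ.
ln(16) = 2.773 and ln(81) = 4.394; z_{0.05} = -1.645, z_{0.66} = 0.4125.
σ = (4.394 − 2.773)/(0.4125 − (-1.645)) = 0.788.
μ = 2.773 − (-1.645)·0.788 = 4.069.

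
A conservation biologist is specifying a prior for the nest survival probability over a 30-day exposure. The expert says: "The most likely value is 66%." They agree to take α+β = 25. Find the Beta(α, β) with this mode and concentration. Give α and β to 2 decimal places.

For α,β > 1 the Beta mode is (α−1)/(α+β−2). With α+β = 25, the mode is (α−1)/23.
Set (α−1)/23 = 0.66 → α = 1 + 0.66·23 = 16.18.
β = 25 − α = 8.82.

α = 16.18, β = 8.82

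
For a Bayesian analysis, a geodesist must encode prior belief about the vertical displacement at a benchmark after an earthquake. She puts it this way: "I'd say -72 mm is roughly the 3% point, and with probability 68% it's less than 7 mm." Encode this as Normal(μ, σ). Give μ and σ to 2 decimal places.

μ = -8.73, σ = 33.64

For Normal(μ,σ), the p-quantile is μ + z_p·σ. Here z_{0.03} = -1.881, z_{0.68} = 0.4677.
So -72 = μ − 1.881σ and 7 = μ + 0.4677σ.
Subtracting: σ = (7 − -72)/(0.4677 − (-1.881)) = 33.64.
Then μ = -72 − (-1.881)·33.64 = -8.73.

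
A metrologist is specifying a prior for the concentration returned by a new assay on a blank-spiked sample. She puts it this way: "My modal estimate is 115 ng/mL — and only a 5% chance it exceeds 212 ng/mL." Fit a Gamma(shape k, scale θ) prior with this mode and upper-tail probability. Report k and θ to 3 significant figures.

Gamma(k,θ) with k>1 has mode (k−1)θ, so θ = 115/(k−1).
Need P(X < 212) = 0.95 with θ tied to k this way. Start at k = 2, θ = 115: P(X<212) ≈ 0.550.
Too low — raise k to concentrate. Iterating converges to k ≈ 8.44.
Then θ = 115/(8.44−1) ≈ 15.5.

k ≈ 8.44, θ ≈ 15.5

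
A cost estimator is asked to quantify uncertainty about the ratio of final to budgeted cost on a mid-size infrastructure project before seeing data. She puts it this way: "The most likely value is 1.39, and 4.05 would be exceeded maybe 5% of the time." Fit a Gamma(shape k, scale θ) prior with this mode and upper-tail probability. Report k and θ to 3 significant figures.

Gamma(k,θ) with k>1 has mode (k−1)θ, so θ = 1.39/(k−1).
Need P(X < 4.05) = 0.95 with θ tied to k this way. Start at k = 2, θ = 1.39: P(X<4.05) ≈ 0.788.
Too low — raise k to concentrate. Iterating converges to k ≈ 3.33.
Then θ = 1.39/(3.33−1) ≈ 0.597.

k ≈ 3.33, θ ≈ 0.597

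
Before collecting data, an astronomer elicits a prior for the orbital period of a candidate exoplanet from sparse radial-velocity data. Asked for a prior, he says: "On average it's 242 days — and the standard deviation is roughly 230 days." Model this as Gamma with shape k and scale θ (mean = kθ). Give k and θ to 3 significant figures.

k ≈ 1.11, θ ≈ 219

For Gamma(k, scale θ): mean = kθ, variance = kθ², so CV = 1/√k.
CV = SD/mean = 230/242 = 0.9504, hence k = 1/CV² = 1.11.
Then θ = mean/k = 242/1.11 = 219.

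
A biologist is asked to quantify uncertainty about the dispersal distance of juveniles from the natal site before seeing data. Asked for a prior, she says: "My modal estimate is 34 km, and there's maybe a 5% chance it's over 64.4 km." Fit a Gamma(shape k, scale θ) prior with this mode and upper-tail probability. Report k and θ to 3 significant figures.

k ≈ 7.81, θ ≈ 4.99

Gamma(k,θ) with k>1 has mode (k−1)θ, so θ = 34/(k−1).
Need P(X < 64.4) = 0.95 with θ tied to k this way. Start at k = 2, θ = 34: P(X<64.4) ≈ 0.565.
Too low — raise k to concentrate. Iterating converges to k ≈ 7.81.
Then θ = 34/(7.81−1) ≈ 4.99.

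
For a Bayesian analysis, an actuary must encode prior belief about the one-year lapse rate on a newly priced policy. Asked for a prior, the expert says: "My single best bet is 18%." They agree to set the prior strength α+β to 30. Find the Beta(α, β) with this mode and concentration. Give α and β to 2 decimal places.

α = 6.04, β = 23.96

For α,β > 1 the Beta mode is (α−1)/(α+β−2). With α+β = 30, the mode is (α−1)/28.
Set (α−1)/28 = 0.18 → α = 1 + 0.18·28 = 6.04.
β = 30 − α = 23.96.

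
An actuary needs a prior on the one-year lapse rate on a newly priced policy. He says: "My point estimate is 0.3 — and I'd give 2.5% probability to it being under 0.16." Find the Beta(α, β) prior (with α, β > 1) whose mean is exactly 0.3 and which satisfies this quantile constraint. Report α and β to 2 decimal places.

With mean 0.3 fixed, write α = 0.3s, β = 0.7s where s = α+β.
Need P(θ < 0.16) = 0.025 under Beta(0.3s, 0.7s). Normal approximation: (q−m)/√(m(1−m)/s) ≈ z_{0.025} = -1.96, so s ≈ 0.3·0.7·(-1.96)²/(0.16−0.3)² = 41.2.
At s = 41.2: P(θ<0.16) ≈ 0.015. Adjusting to match 0.025 gives s ≈ 33.67.
So α = 0.3·33.67 ≈ 10.10, β = 0.7·33.67 ≈ 23.57.

α ≈ 10.10, β ≈ 23.57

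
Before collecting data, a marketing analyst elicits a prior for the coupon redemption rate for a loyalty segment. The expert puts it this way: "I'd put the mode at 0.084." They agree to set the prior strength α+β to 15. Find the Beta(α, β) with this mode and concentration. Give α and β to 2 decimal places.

α = 2.09, β = 12.91

For α,β > 1 the Beta mode is (α−1)/(α+β−2). With α+β = 15, the mode is (α−1)/13.
Set (α−1)/13 = 0.084 → α = 1 + 0.084·13 = 2.09.
β = 15 − α = 12.91.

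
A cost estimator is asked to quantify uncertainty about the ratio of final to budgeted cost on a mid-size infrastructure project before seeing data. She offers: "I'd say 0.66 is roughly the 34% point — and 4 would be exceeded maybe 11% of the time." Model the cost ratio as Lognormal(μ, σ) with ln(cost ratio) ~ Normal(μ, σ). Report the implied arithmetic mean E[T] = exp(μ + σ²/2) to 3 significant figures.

E[T] ≈ 1.9

If T ~ Lognormal(μ,σ) then ln T ~ Normal(μ,σ), so the p-quantile of ln T is μ + z_p·σ.
ln(0.66) = -0.4155 and ln(4) = 1.386; z_{0.34} = -0.4125, z_{0.89} = 1.227.
σ = (1.386 − -0.4155)/(1.227 − (-0.4125)) = 1.099.
μ = -0.4155 − (-0.4125)·1.099 = 0.038.
E[T] = exp(μ + σ²/2) = exp(0.038 + 0.6043) = 1.9.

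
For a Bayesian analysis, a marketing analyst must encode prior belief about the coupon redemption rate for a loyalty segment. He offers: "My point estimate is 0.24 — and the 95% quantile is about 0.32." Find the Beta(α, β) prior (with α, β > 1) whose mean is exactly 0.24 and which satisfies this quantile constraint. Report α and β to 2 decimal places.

α ≈ 19.98, β ≈ 63.28

With mean 0.24 fixed, write α = 0.24s, β = 0.76s where s = α+β.
Need P(θ < 0.32) = 0.95 under Beta(0.24s, 0.76s). Normal approximation: (q−m)/√(m(1−m)/s) ≈ z_{0.95} = 1.64, so s ≈ 0.24·0.76·(1.64)²/(0.32−0.24)² = 77.1.
At s = 77.1: P(θ<0.32) ≈ 0.944. Adjusting to match 0.95 gives s ≈ 83.26.
So α = 0.24·83.26 ≈ 19.98, β = 0.76·83.26 ≈ 63.28.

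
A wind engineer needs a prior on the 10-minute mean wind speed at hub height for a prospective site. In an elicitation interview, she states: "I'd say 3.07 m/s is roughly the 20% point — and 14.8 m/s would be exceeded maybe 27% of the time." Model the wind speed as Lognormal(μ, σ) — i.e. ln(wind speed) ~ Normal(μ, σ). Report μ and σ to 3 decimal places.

If T ~ Lognormal(μ,σ) then ln T ~ Normal(μ,σ), so the p-quantile of ln T is μ + z_p·σ.
ln(3.07) = 1.122 and ln(14.8) = 2.695; z_{0.2} = -0.8416, z_{0.73} = 0.6128.
σ = (2.695 − 1.122)/(0.6128 − (-0.8416)) = 1.081.
μ = 1.122 − (-0.8416)·1.081 = 2.032.

μ ≈ 2.032, σ ≈ 1.081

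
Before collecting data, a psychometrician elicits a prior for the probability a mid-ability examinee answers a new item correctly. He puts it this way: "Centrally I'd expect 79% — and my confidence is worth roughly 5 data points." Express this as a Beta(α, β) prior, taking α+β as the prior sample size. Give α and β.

Under the effective-sample-size interpretation, Beta(α, β) has prior mean α/(α+β) and prior sample size α+β.
So α+β = 5 and α/(α+β) = 0.79, giving α = 0.79·5 = 3.95 and β = 5 − 3.95 = 1.05.

α = 3.95, β = 1.05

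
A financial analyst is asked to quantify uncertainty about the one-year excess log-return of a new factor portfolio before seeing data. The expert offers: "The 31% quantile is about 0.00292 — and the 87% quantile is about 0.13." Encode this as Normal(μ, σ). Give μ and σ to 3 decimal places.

μ = 0.042, σ = 0.078

The p-quantile of Normal(μ,σ) is μ + z_p·σ, with z_{0.31} = -0.4959 and z_{0.87} = 1.126.
Eliminate σ: μ = (z₂·x₁ − z₁·x₂)/(z₂ − z₁) = (1.126·0.00292 − (-0.4959)·0.13)/1.622 = 0.042.
Then σ = (x₂ − x₁)/(z₂ − z₁) = (0.13 − 0.00292)/1.622 = 0.078.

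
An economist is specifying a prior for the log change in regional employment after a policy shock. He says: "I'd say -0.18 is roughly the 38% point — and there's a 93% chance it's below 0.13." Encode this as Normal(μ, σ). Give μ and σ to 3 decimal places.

The p-quantile of Normal(μ,σ) is μ + z_p·σ, with z_{0.38} = -0.3055 and z_{0.93} = 1.476.
Eliminate σ: μ = (z₂·x₁ − z₁·x₂)/(z₂ − z₁) = (1.476·-0.18 − (-0.3055)·0.13)/1.781 = -0.127.
Then σ = (x₂ − x₁)/(z₂ − z₁) = (0.13 − -0.18)/1.781 = 0.174.

μ = -0.127, σ = 0.174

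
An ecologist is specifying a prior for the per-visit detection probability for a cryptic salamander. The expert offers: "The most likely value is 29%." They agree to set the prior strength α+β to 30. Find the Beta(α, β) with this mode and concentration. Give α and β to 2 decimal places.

For α,β > 1 the Beta mode is (α−1)/(α+β−2). With α+β = 30, the mode is (α−1)/28.
Set (α−1)/28 = 0.29 → α = 1 + 0.29·28 = 9.12.
β = 30 − α = 20.88.

α = 9.12, β = 20.88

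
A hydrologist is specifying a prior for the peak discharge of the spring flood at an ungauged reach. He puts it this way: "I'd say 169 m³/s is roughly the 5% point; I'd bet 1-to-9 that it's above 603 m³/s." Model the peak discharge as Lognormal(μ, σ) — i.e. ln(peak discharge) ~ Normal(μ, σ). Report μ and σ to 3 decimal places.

If T ~ Lognormal(μ,σ) then ln T ~ Normal(μ,σ), so the p-quantile of ln T is μ + z_p·σ.
ln(169) = 5.13 and ln(603) = 6.402; z_{0.05} = -1.645, z_{0.9} = 1.282.
σ = (6.402 − 5.13)/(1.282 − (-1.645)) = 0.435.
μ = 5.13 − (-1.645)·0.435 = 5.845.

μ ≈ 5.845, σ ≈ 0.435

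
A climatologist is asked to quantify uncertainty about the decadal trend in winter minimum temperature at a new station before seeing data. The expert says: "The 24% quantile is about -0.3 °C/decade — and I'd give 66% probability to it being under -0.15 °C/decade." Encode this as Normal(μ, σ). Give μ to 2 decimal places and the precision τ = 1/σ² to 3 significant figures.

For Normal(μ,σ), the p-quantile is μ + z_p·σ. Here z_{0.24} = -0.7063, z_{0.66} = 0.4125.
So -0.3 = μ − 0.7063σ and -0.15 = μ + 0.4125σ.
Subtracting: σ = (-0.15 − -0.3)/(0.4125 − (-0.7063)) = 0.13.
Then μ = -0.3 − (-0.7063)·0.13 = -0.21.
Precision τ = 1/σ² = 1/0.1341² = 55.6.

μ = -0.21, τ = 55.6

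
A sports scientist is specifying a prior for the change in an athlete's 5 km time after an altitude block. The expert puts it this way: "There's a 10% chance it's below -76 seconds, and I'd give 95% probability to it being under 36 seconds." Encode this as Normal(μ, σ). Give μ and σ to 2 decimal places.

The p-quantile of Normal(μ,σ) is μ + z_p·σ, with z_{0.1} = -1.282 and z_{0.95} = 1.645.
Eliminate σ: μ = (z₂·x₁ − z₁·x₂)/(z₂ − z₁) = (1.645·-76 − (-1.282)·36)/2.926 = -26.95.
Then σ = (x₂ − x₁)/(z₂ − z₁) = (36 − -76)/2.926 = 38.27.

μ = -26.95, σ = 38.27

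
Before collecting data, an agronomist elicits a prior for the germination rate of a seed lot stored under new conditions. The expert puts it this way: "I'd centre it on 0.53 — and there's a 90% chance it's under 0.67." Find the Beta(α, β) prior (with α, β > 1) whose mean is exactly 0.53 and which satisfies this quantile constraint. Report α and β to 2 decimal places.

With mean 0.53 fixed, write α = 0.53s, β = 0.47s where s = α+β.
Need P(θ < 0.67) = 0.9 under Beta(0.53s, 0.47s). Normal approximation: (q−m)/√(m(1−m)/s) ≈ z_{0.9} = 1.28, so s ≈ 0.53·0.47·(1.28)²/(0.67−0.53)² = 20.9.
At s = 20.9: P(θ<0.67) ≈ 0.903. Adjusting to match 0.9 gives s ≈ 20.33.
So α = 0.53·20.33 ≈ 10.77, β = 0.47·20.33 ≈ 9.55.

α ≈ 10.77, β ≈ 9.55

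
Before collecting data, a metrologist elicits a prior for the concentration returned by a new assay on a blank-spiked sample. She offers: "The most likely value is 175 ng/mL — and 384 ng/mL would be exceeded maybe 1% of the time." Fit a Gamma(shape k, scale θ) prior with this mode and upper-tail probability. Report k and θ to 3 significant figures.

k ≈ 8.81, θ ≈ 22.4

Gamma(k,θ) with k>1 has mode (k−1)θ, so θ = 175/(k−1).
Need P(X < 384) = 0.99 with θ tied to k this way. Start at k = 2, θ = 175: P(X<384) ≈ 0.644.
Too low — raise k to concentrate. Iterating converges to k ≈ 8.81.
Then θ = 175/(8.81−1) ≈ 22.4.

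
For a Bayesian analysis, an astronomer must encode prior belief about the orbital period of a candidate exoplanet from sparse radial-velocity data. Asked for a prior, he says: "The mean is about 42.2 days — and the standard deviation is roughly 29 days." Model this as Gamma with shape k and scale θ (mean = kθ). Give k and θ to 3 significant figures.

For Gamma(k, scale θ): mean = kθ, variance = kθ², so CV = 1/√k.
CV = SD/mean = 29/42.2 = 0.6872, hence k = 1/CV² = 2.12.
Then θ = mean/k = 42.2/2.12 = 19.9.

k ≈ 2.12, θ ≈ 19.9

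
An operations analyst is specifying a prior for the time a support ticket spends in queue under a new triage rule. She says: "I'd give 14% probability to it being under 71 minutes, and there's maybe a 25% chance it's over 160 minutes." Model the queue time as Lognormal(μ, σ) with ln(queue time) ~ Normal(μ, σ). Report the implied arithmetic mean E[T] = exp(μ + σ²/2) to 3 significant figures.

If T ~ Lognormal(μ,σ) then ln T ~ Normal(μ,σ), so the p-quantile of ln T is μ + z_p·σ.
ln(71) = 4.263 and ln(160) = 5.075; z_{0.14} = -1.08, z_{0.75} = 0.6745.
σ = (5.075 − 4.263)/(0.6745 − (-1.08)) = 0.463.
μ = 4.263 − (-1.08)·0.463 = 4.763.
E[T] = exp(μ + σ²/2) = exp(4.763 + 0.1072) = 130 minutes.

E[T] ≈ 130 minutes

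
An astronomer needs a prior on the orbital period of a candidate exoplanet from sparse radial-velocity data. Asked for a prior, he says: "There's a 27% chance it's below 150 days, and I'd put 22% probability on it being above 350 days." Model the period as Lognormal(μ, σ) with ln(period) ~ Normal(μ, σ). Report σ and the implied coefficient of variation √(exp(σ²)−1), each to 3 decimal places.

σ ≈ 0.612, CV ≈ 0.674

If T ~ Lognormal(μ,σ) then ln T ~ Normal(μ,σ), so the p-quantile of ln T is μ + z_p·σ.
ln(150) = 5.011 and ln(350) = 5.858; z_{0.27} = -0.6128, z_{0.78} = 0.7722.
σ = (5.858 − 5.011)/(0.7722 − (-0.6128)) = 0.612.
μ = 5.011 − (-0.6128)·0.612 = 5.386.
CV = √(exp(σ²)−1) = √(exp(0.3743)−1) = 0.674.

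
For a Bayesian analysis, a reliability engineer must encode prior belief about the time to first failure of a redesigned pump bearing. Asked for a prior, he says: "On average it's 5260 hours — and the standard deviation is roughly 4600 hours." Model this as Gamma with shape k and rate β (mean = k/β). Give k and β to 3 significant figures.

For Gamma(k, rate β): mean = k/β, variance = k/β², so CV = 1/√k.
CV = SD/mean = 4600/5260 = 0.8745, hence k = 1/CV² = 1.31.
Then β = k/mean = 1.31/5260 = 0.000249.

k ≈ 1.31, β ≈ 0.000249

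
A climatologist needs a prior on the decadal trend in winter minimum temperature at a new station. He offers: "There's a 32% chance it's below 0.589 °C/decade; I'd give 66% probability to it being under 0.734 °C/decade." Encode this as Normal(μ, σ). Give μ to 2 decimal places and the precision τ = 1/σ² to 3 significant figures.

For Normal(μ,σ), the p-quantile is μ + z_p·σ. Here z_{0.32} = -0.4677, z_{0.66} = 0.4125.
So 0.589 = μ − 0.4677σ and 0.734 = μ + 0.4125σ.
Subtracting: σ = (0.734 − 0.589)/(0.4125 − (-0.4677)) = 0.16.
Then μ = 0.589 − (-0.4677)·0.16 = 0.67.
Precision τ = 1/σ² = 1/0.1647² = 36.8.

μ = 0.67, τ = 36.8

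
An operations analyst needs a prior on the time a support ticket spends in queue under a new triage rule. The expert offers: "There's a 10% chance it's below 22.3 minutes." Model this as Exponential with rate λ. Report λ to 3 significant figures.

P(T < 22.3) = 1 − e^(−λ·22.3) = 0.1, so λ = −ln(1−0.1)/22.3 = −ln(0.9)/22.3 = 0.00472.

λ ≈ 0.00472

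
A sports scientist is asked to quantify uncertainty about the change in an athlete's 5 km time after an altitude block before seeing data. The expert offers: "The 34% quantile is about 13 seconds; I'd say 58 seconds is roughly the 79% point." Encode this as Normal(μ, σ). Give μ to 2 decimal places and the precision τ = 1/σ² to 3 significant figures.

μ = 28.23, τ = 0.000734

For Normal(μ,σ), the p-quantile is μ + z_p·σ. Here z_{0.34} = -0.4125, z_{0.79} = 0.8064.
So 13 = μ − 0.4125σ and 58 = μ + 0.8064σ.
Subtracting: σ = (58 − 13)/(0.8064 − (-0.4125)) = 36.92.
Then μ = 13 − (-0.4125)·36.92 = 28.23.
Precision τ = 1/σ² = 1/36.92² = 0.000734.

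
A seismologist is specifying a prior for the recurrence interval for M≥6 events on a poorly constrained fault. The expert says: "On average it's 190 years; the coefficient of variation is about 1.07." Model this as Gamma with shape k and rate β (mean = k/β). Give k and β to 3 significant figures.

k ≈ 0.873, β ≈ 0.0046

For Gamma(k, rate β): mean = k/β, variance = k/β², so CV = 1/√k.
CV = 1.07, hence k = 1/CV² = 0.873.
Then β = k/mean = 0.873/190 = 0.0046.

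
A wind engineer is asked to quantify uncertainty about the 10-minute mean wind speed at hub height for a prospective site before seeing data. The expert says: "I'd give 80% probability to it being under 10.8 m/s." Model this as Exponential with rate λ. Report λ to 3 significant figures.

λ ≈ 0.149

P(T < 10.8) = 1 − e^(−λ·10.8) = 0.8, so λ = −ln(1−0.8)/10.8 = −ln(0.2)/10.8 = 0.149.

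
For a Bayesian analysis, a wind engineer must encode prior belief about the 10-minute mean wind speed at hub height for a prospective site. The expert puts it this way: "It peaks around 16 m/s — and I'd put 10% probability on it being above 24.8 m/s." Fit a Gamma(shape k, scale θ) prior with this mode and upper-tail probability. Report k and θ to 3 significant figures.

Gamma(k,θ) with k>1 has mode (k−1)θ, so θ = 16/(k−1).
Need P(X < 24.8) = 0.9 with θ tied to k this way. Start at k = 2, θ = 16: P(X<24.8) ≈ 0.459.
Too low — raise k to concentrate. Iterating converges to k ≈ 10.7.
Then θ = 16/(10.7−1) ≈ 1.64.

k ≈ 10.7, θ ≈ 1.64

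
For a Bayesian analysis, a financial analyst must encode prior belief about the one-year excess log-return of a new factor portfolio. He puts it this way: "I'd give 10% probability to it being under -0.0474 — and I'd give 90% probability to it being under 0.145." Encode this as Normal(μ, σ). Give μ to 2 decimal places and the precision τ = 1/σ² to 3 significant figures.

The p-quantile of Normal(μ,σ) is μ + z_p·σ, with z_{0.1} = -1.282 and z_{0.9} = 1.282.
Eliminate σ: μ = (z₂·x₁ − z₁·x₂)/(z₂ − z₁) = (1.282·-0.0474 − (-1.282)·0.145)/2.563 = 0.05.
Then σ = (x₂ − x₁)/(z₂ − z₁) = (0.145 − -0.0474)/2.563 = 0.08.
Precision τ = 1/σ² = 1/0.07507² = 177.

μ = 0.05, τ = 177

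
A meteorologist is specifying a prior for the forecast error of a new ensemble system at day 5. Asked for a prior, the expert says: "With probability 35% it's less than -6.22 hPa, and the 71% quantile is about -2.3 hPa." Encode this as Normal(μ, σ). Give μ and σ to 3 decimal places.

μ = -4.611, σ = 4.176

For Normal(μ,σ), the p-quantile is μ + z_p·σ. Here z_{0.35} = -0.3853, z_{0.71} = 0.5534.
So -6.22 = μ − 0.3853σ and -2.3 = μ + 0.5534σ.
Subtracting: σ = (-2.3 − -6.22)/(0.5534 − (-0.3853)) = 4.176.
Then μ = -6.22 − (-0.3853)·4.176 = -4.611.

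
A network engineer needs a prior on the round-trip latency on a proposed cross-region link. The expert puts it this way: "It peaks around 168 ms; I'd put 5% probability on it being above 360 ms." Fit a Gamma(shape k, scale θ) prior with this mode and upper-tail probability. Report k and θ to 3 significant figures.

Gamma(k,θ) with k>1 has mode (k−1)θ, so θ = 168/(k−1).
Need P(X < 360) = 0.95 with θ tied to k this way. Start at k = 2, θ = 168: P(X<360) ≈ 0.631.
Too low — raise k to concentrate. Iterating converges to k ≈ 5.75.
Then θ = 168/(5.75−1) ≈ 35.4.

k ≈ 5.75, θ ≈ 35.4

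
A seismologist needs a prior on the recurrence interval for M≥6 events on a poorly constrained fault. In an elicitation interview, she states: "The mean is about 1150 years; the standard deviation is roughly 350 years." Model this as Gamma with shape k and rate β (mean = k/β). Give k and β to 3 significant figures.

k ≈ 10.8, β ≈ 0.00939

For Gamma(k, rate β): mean = k/β, variance = k/β², so CV = 1/√k.
CV = SD/mean = 350/1150 = 0.3043, hence k = 1/CV² = 10.8.
Then β = k/mean = 10.8/1150 = 0.00939.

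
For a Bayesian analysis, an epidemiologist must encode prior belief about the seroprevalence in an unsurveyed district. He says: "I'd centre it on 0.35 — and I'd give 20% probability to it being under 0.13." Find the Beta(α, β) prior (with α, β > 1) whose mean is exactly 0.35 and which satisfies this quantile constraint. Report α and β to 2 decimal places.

α ≈ 1.18, β ≈ 2.19

With mean 0.35 fixed, write α = 0.35s, β = 0.65s where s = α+β.
Need P(θ < 0.13) = 0.2 under Beta(0.35s, 0.65s). Normal approximation: (q−m)/√(m(1−m)/s) ≈ z_{0.2} = -0.842, so s ≈ 0.35·0.65·(-0.842)²/(0.13−0.35)² = 3.3.
At s = 3.3: P(θ<0.13) ≈ 0.202. Adjusting to match 0.2 gives s ≈ 3.37.
So α = 0.35·3.37 ≈ 1.18, β = 0.65·3.37 ≈ 2.19.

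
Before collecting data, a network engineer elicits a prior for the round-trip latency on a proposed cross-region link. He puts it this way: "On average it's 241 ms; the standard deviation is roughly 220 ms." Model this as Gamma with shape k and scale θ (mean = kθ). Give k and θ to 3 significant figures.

For Gamma(k, scale θ): mean = kθ, variance = kθ², so CV = 1/√k.
CV = SD/mean = 220/241 = 0.9129, hence k = 1/CV² = 1.2.
Then θ = mean/k = 241/1.2 = 201.

k ≈ 1.2, θ ≈ 201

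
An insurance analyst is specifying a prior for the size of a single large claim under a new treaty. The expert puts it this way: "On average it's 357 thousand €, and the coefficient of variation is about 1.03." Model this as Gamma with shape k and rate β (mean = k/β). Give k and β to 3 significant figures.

For Gamma(k, rate β): mean = k/β, variance = k/β², so CV = 1/√k.
CV = 1.03, hence k = 1/CV² = 0.943.
Then β = k/mean = 0.943/357 = 0.00264.

k ≈ 0.943, β ≈ 0.00264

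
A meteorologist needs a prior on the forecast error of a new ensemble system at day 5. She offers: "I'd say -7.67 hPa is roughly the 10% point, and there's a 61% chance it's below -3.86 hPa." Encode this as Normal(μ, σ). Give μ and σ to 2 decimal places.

μ = -4.54, σ = 2.44

For Normal(μ,σ), the p-quantile is μ + z_p·σ. Here z_{0.1} = -1.282, z_{0.61} = 0.2793.
So -7.67 = μ − 1.282σ and -3.86 = μ + 0.2793σ.
Subtracting: σ = (-3.86 − -7.67)/(0.2793 − (-1.282)) = 2.44.
Then μ = -7.67 − (-1.282)·2.44 = -4.54.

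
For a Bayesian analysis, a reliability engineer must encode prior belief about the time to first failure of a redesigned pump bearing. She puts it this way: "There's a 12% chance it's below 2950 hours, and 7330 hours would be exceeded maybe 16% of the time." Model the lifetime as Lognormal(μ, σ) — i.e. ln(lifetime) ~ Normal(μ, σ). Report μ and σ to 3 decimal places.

If T ~ Lognormal(μ,σ) then ln T ~ Normal(μ,σ), so the p-quantile of ln T is μ + z_p·σ.
ln(2950) = 7.99 and ln(7330) = 8.9; z_{0.12} = -1.175, z_{0.84} = 0.9945.
σ = (8.9 − 7.99)/(0.9945 − (-1.175)) = 0.420.
μ = 7.99 − (-1.175)·0.420 = 8.483.

μ ≈ 8.483, σ ≈ 0.420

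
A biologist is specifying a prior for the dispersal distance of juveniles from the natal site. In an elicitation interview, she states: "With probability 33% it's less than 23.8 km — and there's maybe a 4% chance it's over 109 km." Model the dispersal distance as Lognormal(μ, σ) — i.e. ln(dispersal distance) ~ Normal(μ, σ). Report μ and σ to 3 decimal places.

If T ~ Lognormal(μ,σ) then ln T ~ Normal(μ,σ), so the p-quantile of ln T is μ + z_p·σ.
ln(23.8) = 3.17 and ln(109) = 4.691; z_{0.33} = -0.4399, z_{0.96} = 1.751.
σ = (4.691 − 3.17)/(1.751 − (-0.4399)) = 0.695.
μ = 3.17 − (-0.4399)·0.695 = 3.475.

μ ≈ 3.475, σ ≈ 0.695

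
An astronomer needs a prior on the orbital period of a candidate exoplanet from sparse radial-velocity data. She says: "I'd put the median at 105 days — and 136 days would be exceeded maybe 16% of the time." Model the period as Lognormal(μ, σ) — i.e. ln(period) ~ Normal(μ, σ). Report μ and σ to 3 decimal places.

If T ~ Lognormal(μ,σ) then ln T ~ Normal(μ,σ), so the p-quantile of ln T is μ + z_p·σ.
ln(105) = 4.654 and ln(136) = 4.913; z_{0.5} = 0, z_{0.84} = 0.9945.
σ = (4.913 − 4.654)/(0.9945 − (0)) = 0.260.
μ = 4.654 − (0)·0.260 = 4.654.

μ ≈ 4.654, σ ≈ 0.260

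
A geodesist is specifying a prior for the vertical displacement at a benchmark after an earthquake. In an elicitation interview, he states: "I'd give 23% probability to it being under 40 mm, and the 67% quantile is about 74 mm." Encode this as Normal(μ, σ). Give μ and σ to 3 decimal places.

For Normal(μ,σ), the p-quantile is μ + z_p·σ. Here z_{0.23} = -0.7388, z_{0.67} = 0.4399.
So 40 = μ − 0.7388σ and 74 = μ + 0.4399σ.
Subtracting: σ = (74 − 40)/(0.4399 − (-0.7388)) = 28.844.
Then μ = 40 − (-0.7388)·28.844 = 61.311.

μ = 61.311, σ = 28.844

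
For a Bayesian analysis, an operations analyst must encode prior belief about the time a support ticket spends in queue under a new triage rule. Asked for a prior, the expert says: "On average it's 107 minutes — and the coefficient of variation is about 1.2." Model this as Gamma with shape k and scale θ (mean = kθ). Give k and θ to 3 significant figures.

For Gamma(k, scale θ): mean = kθ, variance = kθ², so CV = 1/√k.
CV = 1.2, hence k = 1/CV² = 0.694.
Then θ = mean/k = 107/0.694 = 154.

k ≈ 0.694, θ ≈ 154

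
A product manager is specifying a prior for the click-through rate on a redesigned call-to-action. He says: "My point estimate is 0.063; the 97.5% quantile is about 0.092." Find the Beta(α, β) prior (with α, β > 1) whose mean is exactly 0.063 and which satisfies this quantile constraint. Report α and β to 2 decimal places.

α ≈ 20.22, β ≈ 300.76

With mean 0.063 fixed, write α = 0.063s, β = 0.937s where s = α+β.
Need P(θ < 0.092) = 0.975 under Beta(0.063s, 0.937s). Normal approximation: (q−m)/√(m(1−m)/s) ≈ z_{0.975} = 1.96, so s ≈ 0.063·0.937·(1.96)²/(0.092−0.063)² = 269.6.
At s = 269.6: P(θ<0.092) ≈ 0.965. Adjusting to match 0.975 gives s ≈ 320.98.
So α = 0.063·320.98 ≈ 20.22, β = 0.937·320.98 ≈ 300.76.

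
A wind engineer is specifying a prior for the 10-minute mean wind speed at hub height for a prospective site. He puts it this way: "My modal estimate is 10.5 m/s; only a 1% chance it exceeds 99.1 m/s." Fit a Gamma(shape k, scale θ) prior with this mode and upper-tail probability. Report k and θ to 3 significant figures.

k ≈ 1.63, θ ≈ 16.7

Gamma(k,θ) with k>1 has mode (k−1)θ, so θ = 10.5/(k−1).
Need P(X < 99.1) = 0.99 with θ tied to k this way. Start at k = 2, θ = 10.5: P(X<99.1) ≈ 0.999.
Too high — lower k to spread out. Iterating converges to k ≈ 1.63.
Then θ = 10.5/(1.63−1) ≈ 16.7.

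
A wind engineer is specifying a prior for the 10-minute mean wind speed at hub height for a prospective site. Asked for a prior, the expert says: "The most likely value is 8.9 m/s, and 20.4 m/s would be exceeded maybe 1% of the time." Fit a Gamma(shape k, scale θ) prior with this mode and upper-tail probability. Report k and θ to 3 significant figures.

k ≈ 7.95, θ ≈ 1.28

Gamma(k,θ) with k>1 has mode (k−1)θ, so θ = 8.9/(k−1).
Need P(X < 20.4) = 0.99 with θ tied to k this way. Start at k = 2, θ = 8.9: P(X<20.4) ≈ 0.667.
Too low — raise k to concentrate. Iterating converges to k ≈ 7.95.
Then θ = 8.9/(7.95−1) ≈ 1.28.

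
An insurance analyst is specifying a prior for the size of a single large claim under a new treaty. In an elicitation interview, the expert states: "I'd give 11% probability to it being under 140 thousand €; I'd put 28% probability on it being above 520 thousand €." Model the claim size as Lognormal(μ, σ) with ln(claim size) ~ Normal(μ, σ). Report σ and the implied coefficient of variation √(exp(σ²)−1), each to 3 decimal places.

If T ~ Lognormal(μ,σ) then ln T ~ Normal(μ,σ), so the p-quantile of ln T is μ + z_p·σ.
ln(140) = 4.942 and ln(520) = 6.254; z_{0.11} = -1.227, z_{0.72} = 0.5828.
σ = (6.254 − 4.942)/(0.5828 − (-1.227)) = 0.725.
μ = 4.942 − (-1.227)·0.725 = 5.831.
CV = √(exp(σ²)−1) = √(exp(0.5259)−1) = 0.832.

σ ≈ 0.725, CV ≈ 0.832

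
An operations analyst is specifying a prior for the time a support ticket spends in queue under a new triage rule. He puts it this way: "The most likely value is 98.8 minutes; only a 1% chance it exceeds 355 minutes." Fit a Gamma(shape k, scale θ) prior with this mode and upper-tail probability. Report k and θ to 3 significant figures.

Gamma(k,θ) with k>1 has mode (k−1)θ, so θ = 98.8/(k−1).
Need P(X < 355) = 0.99 with θ tied to k this way. Start at k = 2, θ = 98.8: P(X<355) ≈ 0.874.
Too low — raise k to concentrate. Iterating converges to k ≈ 3.63.
Then θ = 98.8/(3.63−1) ≈ 37.6.

k ≈ 3.63, θ ≈ 37.6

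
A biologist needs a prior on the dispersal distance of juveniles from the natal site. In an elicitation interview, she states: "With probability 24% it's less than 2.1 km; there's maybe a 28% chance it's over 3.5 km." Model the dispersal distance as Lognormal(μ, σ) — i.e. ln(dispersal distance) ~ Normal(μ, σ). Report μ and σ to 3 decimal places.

If T ~ Lognormal(μ,σ) then ln T ~ Normal(μ,σ), so the p-quantile of ln T is μ + z_p·σ.
ln(2.1) = 0.7419 and ln(3.5) = 1.253; z_{0.24} = -0.7063, z_{0.72} = 0.5828.
σ = (1.253 − 0.7419)/(0.5828 − (-0.7063)) = 0.396.
μ = 0.7419 − (-0.7063)·0.396 = 1.022.

μ ≈ 1.022, σ ≈ 0.396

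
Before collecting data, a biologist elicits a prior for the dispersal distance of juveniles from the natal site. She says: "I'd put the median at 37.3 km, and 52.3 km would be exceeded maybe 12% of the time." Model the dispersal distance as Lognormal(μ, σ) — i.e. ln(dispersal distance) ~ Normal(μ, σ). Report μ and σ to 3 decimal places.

If T ~ Lognormal(μ,σ) then ln T ~ Normal(μ,σ), so the p-quantile of ln T is μ + z_p·σ.
ln(37.3) = 3.619 and ln(52.3) = 3.957; z_{0.5} = 0, z_{0.88} = 1.175.
σ = (3.957 − 3.619)/(1.175 − (0)) = 0.288.
μ = 3.619 − (0)·0.288 = 3.619.

μ ≈ 3.619, σ ≈ 0.288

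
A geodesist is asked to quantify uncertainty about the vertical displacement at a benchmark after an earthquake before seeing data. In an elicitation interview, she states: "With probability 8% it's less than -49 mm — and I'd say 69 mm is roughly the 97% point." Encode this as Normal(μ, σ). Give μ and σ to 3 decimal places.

The p-quantile of Normal(μ,σ) is μ + z_p·σ, with z_{0.08} = -1.405 and z_{0.97} = 1.881.
Eliminate σ: μ = (z₂·x₁ − z₁·x₂)/(z₂ − z₁) = (1.881·-49 − (-1.405)·69)/3.286 = 1.458.
Then σ = (x₂ − x₁)/(z₂ − z₁) = (69 − -49)/3.286 = 35.911.

μ = 1.458, σ = 35.911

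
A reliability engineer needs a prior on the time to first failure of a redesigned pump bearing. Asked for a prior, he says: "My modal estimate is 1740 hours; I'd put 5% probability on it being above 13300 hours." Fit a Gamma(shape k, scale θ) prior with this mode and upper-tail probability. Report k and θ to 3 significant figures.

Gamma(k,θ) with k>1 has mode (k−1)θ, so θ = 1740/(k−1).
Need P(X < 13300) = 0.95 with θ tied to k this way. Start at k = 2, θ = 1740: P(X<13300) ≈ 0.996.
Too high — lower k to spread out. Iterating converges to k ≈ 1.51.
Then θ = 1740/(1.51−1) ≈ 3380.

k ≈ 1.51, θ ≈ 3380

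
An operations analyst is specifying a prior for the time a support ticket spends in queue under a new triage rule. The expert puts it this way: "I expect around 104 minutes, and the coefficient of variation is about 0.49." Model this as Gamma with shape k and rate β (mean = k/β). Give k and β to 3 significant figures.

For Gamma(k, rate β): mean = k/β, variance = k/β², so CV = 1/√k.
CV = 0.49, hence k = 1/CV² = 4.16.
Then β = k/mean = 4.16/104 = 0.04.

k ≈ 4.16, β ≈ 0.04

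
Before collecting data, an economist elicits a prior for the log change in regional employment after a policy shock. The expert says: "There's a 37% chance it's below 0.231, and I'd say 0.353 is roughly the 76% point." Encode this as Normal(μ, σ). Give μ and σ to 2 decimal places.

μ = 0.27, σ = 0.12

For Normal(μ,σ), the p-quantile is μ + z_p·σ. Here z_{0.37} = -0.3319, z_{0.76} = 0.7063.
So 0.231 = μ − 0.3319σ and 0.353 = μ + 0.7063σ.
Subtracting: σ = (0.353 − 0.231)/(0.7063 − (-0.3319)) = 0.12.
Then μ = 0.231 − (-0.3319)·0.12 = 0.27.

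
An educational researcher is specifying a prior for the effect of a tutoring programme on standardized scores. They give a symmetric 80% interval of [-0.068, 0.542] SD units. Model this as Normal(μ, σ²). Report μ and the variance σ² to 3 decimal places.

μ = 0.237, σ² = 0.057

A symmetric 80% interval runs μ ± z·σ with z = 1.282.
Half-width = 0.305, so σ = 0.305/1.282 = 0.2380 and σ² = 0.057.
μ is the interval midpoint, 0.237.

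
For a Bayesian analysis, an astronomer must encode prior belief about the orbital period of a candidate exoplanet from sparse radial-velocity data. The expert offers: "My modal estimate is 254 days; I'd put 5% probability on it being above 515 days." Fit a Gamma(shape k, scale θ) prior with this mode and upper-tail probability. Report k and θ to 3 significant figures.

Gamma(k,θ) with k>1 has mode (k−1)θ, so θ = 254/(k−1).
Need P(X < 515) = 0.95 with θ tied to k this way. Start at k = 2, θ = 254: P(X<515) ≈ 0.601.
Too low — raise k to concentrate. Iterating converges to k ≈ 6.54.
Then θ = 254/(6.54−1) ≈ 45.8.

k ≈ 6.54, θ ≈ 45.8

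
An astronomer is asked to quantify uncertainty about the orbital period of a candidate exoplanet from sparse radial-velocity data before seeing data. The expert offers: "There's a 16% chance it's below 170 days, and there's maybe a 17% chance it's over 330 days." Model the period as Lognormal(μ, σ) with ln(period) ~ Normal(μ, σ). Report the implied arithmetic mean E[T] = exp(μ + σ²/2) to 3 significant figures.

E[T] ≈ 253 days

If T ~ Lognormal(μ,σ) then ln T ~ Normal(μ,σ), so the p-quantile of ln T is μ + z_p·σ.
ln(170) = 5.136 and ln(330) = 5.799; z_{0.16} = -0.9945, z_{0.83} = 0.9542.
σ = (5.799 − 5.136)/(0.9542 − (-0.9945)) = 0.340.
μ = 5.136 − (-0.9945)·0.340 = 5.474.
E[T] = exp(μ + σ²/2) = exp(5.474 + 0.0579) = 253 days.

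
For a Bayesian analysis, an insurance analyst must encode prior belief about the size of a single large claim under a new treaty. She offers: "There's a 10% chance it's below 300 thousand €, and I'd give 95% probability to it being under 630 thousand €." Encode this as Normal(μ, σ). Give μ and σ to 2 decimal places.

μ = 444.52, σ = 112.77

The p-quantile of Normal(μ,σ) is μ + z_p·σ, with z_{0.1} = -1.282 and z_{0.95} = 1.645.
Eliminate σ: μ = (z₂·x₁ − z₁·x₂)/(z₂ − z₁) = (1.645·300 − (-1.282)·630)/2.926 = 444.52.
Then σ = (x₂ − x₁)/(z₂ − z₁) = (630 − 300)/2.926 = 112.77.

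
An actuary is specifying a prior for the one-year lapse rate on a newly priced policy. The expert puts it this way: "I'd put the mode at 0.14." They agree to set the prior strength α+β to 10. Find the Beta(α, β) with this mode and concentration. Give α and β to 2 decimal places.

For α,β > 1 the Beta mode is (α−1)/(α+β−2). With α+β = 10, the mode is (α−1)/8.
Set (α−1)/8 = 0.14 → α = 1 + 0.14·8 = 2.12.
β = 10 − α = 7.88.

α = 2.12, β = 7.88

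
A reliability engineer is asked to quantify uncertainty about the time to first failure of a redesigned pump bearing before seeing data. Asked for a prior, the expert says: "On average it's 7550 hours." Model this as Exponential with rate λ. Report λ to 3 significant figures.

Exponential mean = 1/λ, so λ = 1/7550.0 = 0.000132.

λ ≈ 0.000132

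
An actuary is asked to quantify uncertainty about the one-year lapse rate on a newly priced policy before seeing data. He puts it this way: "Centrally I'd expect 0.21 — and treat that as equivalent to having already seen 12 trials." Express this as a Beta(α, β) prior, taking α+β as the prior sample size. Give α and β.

α = 2.52, β = 9.48

Under the effective-sample-size interpretation, Beta(α, β) has prior mean α/(α+β) and prior sample size α+β.
So α+β = 12 and α/(α+β) = 0.21, giving α = 0.21·12 = 2.52 and β = 12 − 2.52 = 9.48.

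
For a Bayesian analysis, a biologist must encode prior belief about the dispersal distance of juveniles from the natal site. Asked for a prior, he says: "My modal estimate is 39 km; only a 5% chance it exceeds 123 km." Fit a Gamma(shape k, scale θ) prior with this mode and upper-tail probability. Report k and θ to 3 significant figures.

k ≈ 2.99, θ ≈ 19.6

Gamma(k,θ) with k>1 has mode (k−1)θ, so θ = 39/(k−1).
Need P(X < 123) = 0.95 with θ tied to k this way. Start at k = 2, θ = 39: P(X<123) ≈ 0.823.
Too low — raise k to concentrate. Iterating converges to k ≈ 2.99.
Then θ = 39/(2.99−1) ≈ 19.6.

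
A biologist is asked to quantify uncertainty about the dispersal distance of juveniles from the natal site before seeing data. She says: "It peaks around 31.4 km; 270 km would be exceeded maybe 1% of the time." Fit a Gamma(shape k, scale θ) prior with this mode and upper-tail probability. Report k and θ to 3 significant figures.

Gamma(k,θ) with k>1 has mode (k−1)θ, so θ = 31.4/(k−1).
Need P(X < 270) = 0.99 with θ tied to k this way. Start at k = 2, θ = 31.4: P(X<270) ≈ 0.998.
Too high — lower k to spread out. Iterating converges to k ≈ 1.71.
Then θ = 31.4/(1.71−1) ≈ 44.4.

k ≈ 1.71, θ ≈ 44.4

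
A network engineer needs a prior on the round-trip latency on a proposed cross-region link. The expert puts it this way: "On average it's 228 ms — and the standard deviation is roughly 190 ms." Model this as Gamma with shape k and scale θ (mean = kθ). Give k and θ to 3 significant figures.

For Gamma(k, scale θ): mean = kθ, variance = kθ², so CV = 1/√k.
CV = SD/mean = 190/228 = 0.8333, hence k = 1/CV² = 1.44.
Then θ = mean/k = 228/1.44 = 158.

k ≈ 1.44, θ ≈ 158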